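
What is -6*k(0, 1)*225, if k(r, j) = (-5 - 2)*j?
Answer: 9450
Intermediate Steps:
k(r, j) = -7*j
-6*k(0, 1)*225 = -(-42)*225 = -6*(-7)*225 = 42*225 = 9450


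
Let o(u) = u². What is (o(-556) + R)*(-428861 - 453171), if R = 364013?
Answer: -593738958768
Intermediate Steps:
(o(-556) + R)*(-428861 - 453171) = ((-556)² + 364013)*(-428861 - 453171) = (309136 + 364013)*(-882032) = 673149*(-882032) = -593738958768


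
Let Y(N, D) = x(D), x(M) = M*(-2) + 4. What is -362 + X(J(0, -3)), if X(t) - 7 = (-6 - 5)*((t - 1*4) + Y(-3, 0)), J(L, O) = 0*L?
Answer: -355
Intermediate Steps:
x(M) = 4 - 2*M (x(M) = -2*M + 4 = 4 - 2*M)
J(L, O) = 0
Y(N, D) = 4 - 2*D
X(t) = 7 - 11*t (X(t) = 7 + (-6 - 5)*((t - 1*4) + (4 - 2*0)) = 7 - 11*((t - 4) + (4 + 0)) = 7 - 11*((-4 + t) + 4) = 7 - 11*t)
-362 + X(J(0, -3)) = -362 + (7 - 11*0) = -362 + (7 + 0) = -362 + 7 = -355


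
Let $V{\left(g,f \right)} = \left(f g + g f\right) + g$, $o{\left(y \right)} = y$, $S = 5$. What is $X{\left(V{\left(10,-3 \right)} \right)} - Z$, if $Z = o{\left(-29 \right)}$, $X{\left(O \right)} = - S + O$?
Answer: $-26$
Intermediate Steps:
$V{\left(g,f \right)} = g + 2 f g$ ($V{\left(g,f \right)} = \left(f g + f g\right) + g = 2 f g + g = g + 2 f g$)
$X{\left(O \right)} = -5 + O$ ($X{\left(O \right)} = \left(-1\right) 5 + O = -5 + O$)
$Z = -29$
$X{\left(V{\left(10,-3 \right)} \right)} - Z = \left(-5 + 10 \left(1 + 2 \left(-3\right)\right)\right) - -29 = \left(-5 + 10 \left(1 - 6\right)\right) + 29 = \left(-5 + 10 \left(-5\right)\right) + 29 = \left(-5 - 50\right) + 29 = -55 + 29 = -26$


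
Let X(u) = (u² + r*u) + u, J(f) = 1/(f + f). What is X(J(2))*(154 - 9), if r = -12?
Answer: -6235/16 ≈ -389.69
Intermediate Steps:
J(f) = 1/(2*f)
X(u) = u² - 11*u (X(u) = (u² - 12*u) + u = u² - 11*u)
X(J(2))*(154 - 9) = (((½)/2)*(-11 + (½)/2))*(154 - 9) = (((½)*(½))*(-11 + (½)*(½)))*145 = ((-11 + ¼)/4)*145 = ((¼)*(-43/4))*145 = -43/16*145 = -6235/16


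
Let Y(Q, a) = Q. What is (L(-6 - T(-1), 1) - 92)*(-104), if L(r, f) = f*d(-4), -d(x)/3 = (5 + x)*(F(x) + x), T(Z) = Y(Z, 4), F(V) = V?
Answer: 7072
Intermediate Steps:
T(Z) = Z
d(x) = -6*x*(5 + x) (d(x) = -3*(5 + x)*(x + x) = -3*(5 + x)*2*x = -6*x*(5 + x))
L(r, f) = 24*f (L(r, f) = f*(6*(-4)*(-5 - 1*(-4))) = f*(6*(-4)*(-5 + 4)) = f*(6*(-4)*(-1)) = f*24 = 24*f)
(L(-6 - T(-1), 1) - 92)*(-104) = (24*1 - 92)*(-104) = (24 - 92)*(-104) = -68*(-104) = 7072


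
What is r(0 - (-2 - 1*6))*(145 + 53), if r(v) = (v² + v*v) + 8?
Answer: 26928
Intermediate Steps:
r(v) = 8 + 2*v² (r(v) = (v² + v²) + 8 = 2*v² + 8 = 8 + 2*v²)
r(0 - (-2 - 1*6))*(145 + 53) = (8 + 2*(0 - (-2 - 1*6))²)*(145 + 53) = (8 + 2*(0 - (-2 - 6))²)*198 = (8 + 2*(0 - 1*(-8))²)*198 = (8 + 2*(0 + 8)²)*198 = (8 + 2*8²)*198 = (8 + 2*64)*198 = (8 + 128)*198 = 136*198 = 26928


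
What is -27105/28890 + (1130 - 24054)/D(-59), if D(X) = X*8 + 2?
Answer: 21651167/452610 ≈ 47.836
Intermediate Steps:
D(X) = 2 + 8*X (D(X) = 8*X + 2 = 2 + 8*X)
-27105/28890 + (1130 - 24054)/D(-59) = -27105/28890 + (1130 - 24054)/(2 + 8*(-59)) = -27105*1/28890 - 22924/(2 - 472) = -1807/1926 - 22924/(-470) = -1807/1926 - 22924*(-1/470) = -1807/1926 + 11462/235 = 21651167/452610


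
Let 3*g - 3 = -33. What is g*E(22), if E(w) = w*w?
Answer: -4840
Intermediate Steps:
E(w) = w**2
g = -10 (g = 1 + (1/3)*(-33) = 1 - 11 = -10)
g*E(22) = -10*22**2 = -10*484 = -4840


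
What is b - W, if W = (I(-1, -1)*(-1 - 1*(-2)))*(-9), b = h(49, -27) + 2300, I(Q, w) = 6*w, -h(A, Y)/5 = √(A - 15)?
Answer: 2246 - 5*√34 ≈ 2216.8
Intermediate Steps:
h(A, Y) = -5*√(-15 + A) (h(A, Y) = -5*√(A - 15) = -5*√(-15 + A))
b = 2300 - 5*√34 (b = -5*√(-15 + 49) + 2300 = -5*√34 + 2300 = 2300 - 5*√34 ≈ 2270.8)
W = 54 (W = ((6*(-1))*(-1 - 1*(-2)))*(-9) = -6*(-1 + 2)*(-9) = -6*1*(-9) = -6*(-9) = 54)
b - W = (2300 - 5*√34) - 1*54 = (2300 - 5*√34) - 54 = 2246 - 5*√34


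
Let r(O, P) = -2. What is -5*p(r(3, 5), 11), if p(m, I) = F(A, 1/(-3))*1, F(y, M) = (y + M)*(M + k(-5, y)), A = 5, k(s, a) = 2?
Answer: -350/9 ≈ -38.889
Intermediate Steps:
F(y, M) = (2 + M)*(M + y) (F(y, M) = (y + M)*(M + 2) = (M + y)*(2 + M) = (2 + M)*(M + y))
p(m, I) = 70/9 (p(m, I) = ((1/(-3))**2 + 2/(-3) + 2*5 + 5/(-3))*1 = ((-1/3)**2 + 2*(-1/3) + 10 - 1/3*5)*1 = (1/9 - 2/3 + 10 - 5/3)*1 = (70/9)*1 = 70/9)
-5*p(r(3, 5), 11) = -5*70/9 = -350/9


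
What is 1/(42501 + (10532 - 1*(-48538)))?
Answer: 1/101571 ≈ 9.8453e-6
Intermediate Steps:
1/(42501 + (10532 - 1*(-48538))) = 1/(42501 + (10532 + 48538)) = 1/(42501 + 59070) = 1/101571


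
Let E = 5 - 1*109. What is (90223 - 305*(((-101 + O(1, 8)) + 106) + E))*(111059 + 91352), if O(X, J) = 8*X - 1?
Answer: 23941780313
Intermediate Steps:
O(X, J) = -1 + 8*X
E = -104 (E = 5 - 109 = -104)
(90223 - 305*(((-101 + O(1, 8)) + 106) + E))*(111059 + 91352) = (90223 - 305*(((-101 + (-1 + 8*1)) + 106) - 104))*(111059 + 91352) = (90223 - 305*(((-101 + (-1 + 8)) + 106) - 104))*202411 = (90223 - 305*(((-101 + 7) + 106) - 104))*202411 = (90223 - 305*((-94 + 106) - 104))*202411 = (90223 - 305*(12 - 104))*202411 = (90223 - 305*(-92))*202411 = (90223 + 28060)*202411 = 118283*202411 = 23941780313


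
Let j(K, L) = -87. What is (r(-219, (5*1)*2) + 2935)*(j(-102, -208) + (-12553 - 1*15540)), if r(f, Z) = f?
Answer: -76536880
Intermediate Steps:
(r(-219, (5*1)*2) + 2935)*(j(-102, -208) + (-12553 - 1*15540)) = (-219 + 2935)*(-87 + (-12553 - 1*15540)) = 2716*(-87 + (-12553 - 15540)) = 2716*(-87 - 28093) = 2716*(-28180) = -76536880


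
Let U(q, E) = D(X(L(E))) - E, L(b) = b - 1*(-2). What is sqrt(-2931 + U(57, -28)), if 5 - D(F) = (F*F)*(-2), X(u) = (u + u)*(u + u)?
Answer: sqrt(14620334) ≈ 3823.7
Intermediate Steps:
L(b) = 2 + b (L(b) = b + 2 = 2 + b)
X(u) = 4*u**2 (X(u) = (2*u)*(2*u) = 4*u**2)
D(F) = 5 + 2*F**2 (D(F) = 5 - F*F*(-2) = 5 - F**2*(-2) = 5 - (-2)*F**2 = 5 + 2*F**2)
U(q, E) = 5 - E + 32*(2 + E)**4 (U(q, E) = (5 + 2*(4*(2 + E)**2)**2) - E = (5 + 2*(16*(2 + E)**4)) - E = (5 + 32*(2 + E)**4) - E = 5 - E + 32*(2 + E)**4)
sqrt(-2931 + U(57, -28)) = sqrt(-2931 + (5 - 1*(-28) + 32*(2 - 28)**4)) = sqrt(-2931 + (5 + 28 + 32*(-26)**4)) = sqrt(-2931 + (5 + 28 + 32*456976)) = sqrt(-2931 + (5 + 28 + 14623232)) = sqrt(-2931 + 14623265) = sqrt(14620334)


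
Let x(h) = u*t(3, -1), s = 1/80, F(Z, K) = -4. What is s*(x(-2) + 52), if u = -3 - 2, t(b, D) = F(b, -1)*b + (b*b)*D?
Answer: 157/80 ≈ 1.9625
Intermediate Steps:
t(b, D) = -4*b + D*b² (t(b, D) = -4*b + (b*b)*D = -4*b + b²*D = -4*b + D*b²)
u = -5
s = 1/80 ≈ 0.012500
x(h) = 105 (x(h) = -15*(-4 - 1*3) = -15*(-4 - 3) = -15*(-7) = -5*(-21) = 105)
s*(x(-2) + 52) = (105 + 52)/80 = (1/80)*157 = 157/80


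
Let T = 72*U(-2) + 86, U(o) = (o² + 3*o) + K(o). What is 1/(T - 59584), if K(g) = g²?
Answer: -1/59354 ≈ -1.6848e-5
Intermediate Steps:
U(o) = 2*o² + 3*o (U(o) = (o² + 3*o) + o² = 2*o² + 3*o)
T = 230 (T = 72*(-2*(3 + 2*(-2))) + 86 = 72*(-2*(3 - 4)) + 86 = 72*(-2*(-1)) + 86 = 72*2 + 86 = 144 + 86 = 230)
1/(T - 59584) = 1/(230 - 59584) = 1/(-59354) = -1/59354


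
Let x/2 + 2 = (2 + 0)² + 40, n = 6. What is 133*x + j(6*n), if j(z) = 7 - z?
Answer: 11143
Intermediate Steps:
x = 84 (x = -4 + 2*((2 + 0)² + 40) = -4 + 2*(2² + 40) = -4 + 2*(4 + 40) = -4 + 2*44 = -4 + 88 = 84)
133*x + j(6*n) = 133*84 + (7 - 6*6) = 11172 + (7 - 1*36) = 11172 + (7 - 36) = 11172 - 29 = 11143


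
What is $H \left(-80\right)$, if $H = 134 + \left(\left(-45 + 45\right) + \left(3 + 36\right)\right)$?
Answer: $-13840$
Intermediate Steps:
$H = 173$ ($H = 134 + \left(0 + 39\right) = 134 + 39 = 173$)
$H \left(-80\right) = 173 \left(-80\right) = -13840$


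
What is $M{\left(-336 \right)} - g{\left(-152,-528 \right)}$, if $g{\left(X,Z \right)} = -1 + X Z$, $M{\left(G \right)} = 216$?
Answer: $-80039$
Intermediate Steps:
$M{\left(-336 \right)} - g{\left(-152,-528 \right)} = 216 - \left(-1 - -80256\right) = 216 - \left(-1 + 80256\right) = 216 - 80255 = -80039$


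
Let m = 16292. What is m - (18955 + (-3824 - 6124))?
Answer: 7285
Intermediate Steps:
m - (18955 + (-3824 - 6124)) = 16292 - (18955 + (-3824 - 6124)) = 16292 - (18955 - 9948) = 16292 - 1*9007 = 16292 - 9007 = 7285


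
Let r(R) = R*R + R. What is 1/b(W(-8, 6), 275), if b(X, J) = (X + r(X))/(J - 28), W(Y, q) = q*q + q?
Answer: 247/1848 ≈ 0.13366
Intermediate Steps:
r(R) = R + R² (r(R) = R² + R = R + R²)
W(Y, q) = q + q² (W(Y, q) = q² + q = q + q²)
b(X, J) = (X + X*(1 + X))/(-28 + J) (b(X, J) = (X + X*(1 + X))/(J - 28) = (X + X*(1 + X))/(-28 + J))
1/b(W(-8, 6), 275) = 1/((6*(1 + 6))*(2 + 6*(1 + 6))/(-28 + 275)) = 1/((6*7)*(2 + 6*7)/247) = 1/(42*(1/247)*(2 + 42)) = 1/(42*(1/247)*44) = 1/(1848/247) = 247/1848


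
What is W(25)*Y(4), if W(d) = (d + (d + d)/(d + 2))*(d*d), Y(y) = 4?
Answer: 1812500/27 ≈ 67130.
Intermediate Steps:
W(d) = d²*(d + 2*d/(2 + d)) (W(d) = (d + (2*d)/(2 + d))*d² = (d + 2*d/(2 + d))*d² = d²*(d + 2*d/(2 + d)))
W(25)*Y(4) = (25³*(4 + 25)/(2 + 25))*4 = (15625*29/27)*4 = (15625*(1/27)*29)*4 = (453125/27)*4 = 1812500/27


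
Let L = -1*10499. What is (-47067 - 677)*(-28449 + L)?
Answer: 1859533312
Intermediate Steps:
L = -10499
(-47067 - 677)*(-28449 + L) = (-47067 - 677)*(-28449 - 10499) = -47744*(-38948) = 1859533312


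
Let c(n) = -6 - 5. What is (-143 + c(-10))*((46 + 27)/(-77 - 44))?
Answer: 1022/11 ≈ 92.909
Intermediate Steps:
c(n) = -11
(-143 + c(-10))*((46 + 27)/(-77 - 44)) = (-143 - 11)*((46 + 27)/(-77 - 44)) = -11242/(-121) = -11242*(-1)/121 = -154*(-73/121) = 1022/11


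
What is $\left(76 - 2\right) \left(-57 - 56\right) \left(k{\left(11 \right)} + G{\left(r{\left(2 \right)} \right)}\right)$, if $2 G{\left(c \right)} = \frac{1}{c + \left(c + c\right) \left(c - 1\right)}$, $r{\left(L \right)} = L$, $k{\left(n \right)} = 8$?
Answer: $- \frac{405557}{6} \approx -67593.0$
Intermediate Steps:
$G{\left(c \right)} = \frac{1}{2 \left(c + 2 c \left(-1 + c\right)\right)}$ ($G{\left(c \right)} = \frac{1}{2 \left(c + \left(c + c\right) \left(c - 1\right)\right)} = \frac{1}{2 \left(c + 2 c \left(-1 + c\right)\right)}$)
$\left(76 - 2\right) \left(-57 - 56\right) \left(k{\left(11 \right)} + G{\left(r{\left(2 \right)} \right)}\right) = \left(76 - 2\right) \left(-57 - 56\right) \left(8 + \frac{1}{2 \cdot 2 \left(-1 + 2 \cdot 2\right)}\right) = 74 \left(-113\right) \left(8 + \frac{1}{2} \cdot \frac{1}{2} \frac{1}{-1 + 4}\right) = - 8362 \left(8 + \frac{1}{2} \cdot \frac{1}{2} \cdot \frac{1}{3}\right) = - 8362 \left(8 + \frac{1}{12}\right) = \left(-8362\right) \frac{97}{12} = - \frac{405557}{6}$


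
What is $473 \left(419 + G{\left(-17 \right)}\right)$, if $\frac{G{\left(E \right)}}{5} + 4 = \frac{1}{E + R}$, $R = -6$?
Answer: $\frac{4338356}{23} \approx 1.8862 \cdot 10^{5}$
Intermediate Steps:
$G{\left(E \right)} = -20 + \frac{5}{-6 + E}$ ($G{\left(E \right)} = -20 + \frac{5}{E - 6} = -20 + \frac{5}{-6 + E}$)
$473 \left(419 + G{\left(-17 \right)}\right) = 473 \left(419 + \frac{5 \left(25 - -68\right)}{-6 - 17}\right) = 473 \left(419 + \frac{5 \left(25 + 68\right)}{-23}\right) = 473 \left(419 + 5 \left(- \frac{1}{23}\right) 93\right) = 473 \left(419 - \frac{465}{23}\right) = 473 \cdot \frac{9172}{23} = \frac{4338356}{23}$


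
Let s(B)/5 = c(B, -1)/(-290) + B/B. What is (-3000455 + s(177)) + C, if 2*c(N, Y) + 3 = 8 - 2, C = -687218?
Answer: -427769491/116 ≈ -3.6877e+6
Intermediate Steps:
c(N, Y) = 3/2 (c(N, Y) = -3/2 + (8 - 2)/2 = -3/2 + (½)*6 = -3/2 + 3 = 3/2)
s(B) = 577/116 (s(B) = 5*((3/2)/(-290) + B/B) = 5*((3/2)*(-1/290) + 1) = 5*(-3/580 + 1) = 5*(577/580) = 577/116)
(-3000455 + s(177)) + C = (-3000455 + 577/116) - 687218 = -348052203/116 - 687218 = -427769491/116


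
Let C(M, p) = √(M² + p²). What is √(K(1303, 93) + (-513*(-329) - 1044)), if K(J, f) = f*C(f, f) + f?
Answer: √(167826 + 8649*√2) ≈ 424.33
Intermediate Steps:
K(J, f) = f + f*√2*√(f²) (K(J, f) = f*√(f² + f²) + f = f*√(2*f²) + f = f*(√2*√(f²)) + f = f*√2*√(f²) + f = f + f*√2*√(f²))
√(K(1303, 93) + (-513*(-329) - 1044)) = √(93*(1 + √2*√(93²)) + (-513*(-329) - 1044)) = √(93*(1 + √2*√8649) + (168777 - 1044)) = √(93*(1 + √2*93) + 167733) = √(93*(1 + 93*√2) + 167733) = √((93 + 8649*√2) + 167733) = √(167826 + 8649*√2)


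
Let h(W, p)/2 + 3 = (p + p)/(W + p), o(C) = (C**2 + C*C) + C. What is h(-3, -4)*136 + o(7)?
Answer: -2801/7 ≈ -400.14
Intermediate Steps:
o(C) = C + 2*C**2 (o(C) = (C**2 + C**2) + C = 2*C**2 + C = C + 2*C**2)
h(W, p) = -6 + 4*p/(W + p) (h(W, p) = -6 + 2*((p + p)/(W + p)) = -6 + 2*((2*p)/(W + p)) = -6 + 2*(2*p/(W + p)) = -6 + 4*p/(W + p))
h(-3, -4)*136 + o(7) = (2*(-1*(-4) - 3*(-3))/(-3 - 4))*136 + 7*(1 + 2*7) = (2*(4 + 9)/(-7))*136 + 7*(1 + 14) = (2*(-1/7)*13)*136 + 7*15 = -26/7*136 + 105 = -3536/7 + 105 = -2801/7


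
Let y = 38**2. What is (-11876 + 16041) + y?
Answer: 5609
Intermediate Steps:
y = 1444
(-11876 + 16041) + y = (-11876 + 16041) + 1444 = 4165 + 1444 = 5609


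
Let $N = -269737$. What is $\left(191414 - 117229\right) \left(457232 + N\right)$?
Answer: $13909316575$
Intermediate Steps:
$\left(191414 - 117229\right) \left(457232 + N\right) = \left(191414 - 117229\right) \left(457232 - 269737\right) = 74185 \cdot 187495 = 13909316575$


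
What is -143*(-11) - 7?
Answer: 1566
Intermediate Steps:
-143*(-11) - 7 = 1573 - 7 = 1566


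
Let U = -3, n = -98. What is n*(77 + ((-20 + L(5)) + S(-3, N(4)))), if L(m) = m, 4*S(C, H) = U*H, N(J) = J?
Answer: -5782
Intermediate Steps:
S(C, H) = -3*H/4 (S(C, H) = (-3*H)/4 = -3*H/4)
n*(77 + ((-20 + L(5)) + S(-3, N(4)))) = -98*(77 + ((-20 + 5) - ¾*4)) = -98*(77 + (-15 - 3)) = -98*(77 - 18) = -98*59 = -5782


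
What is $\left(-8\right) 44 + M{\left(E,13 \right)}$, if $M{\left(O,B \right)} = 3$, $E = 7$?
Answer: $-349$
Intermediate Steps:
$\left(-8\right) 44 + M{\left(E,13 \right)} = \left(-8\right) 44 + 3 = -352 + 3 = -349$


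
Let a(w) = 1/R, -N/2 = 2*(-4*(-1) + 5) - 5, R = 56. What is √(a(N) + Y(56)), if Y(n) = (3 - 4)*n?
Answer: I*√43890/28 ≈ 7.4821*I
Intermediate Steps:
Y(n) = -n
N = -26 (N = -2*(2*(-4*(-1) + 5) - 5) = -2*(2*(4 + 5) - 5) = -2*(2*9 - 5) = -2*(18 - 5) = -2*13 = -26)
a(w) = 1/56
√(a(N) + Y(56)) = √(1/56 - 1*56) = √(1/56 - 56) = √(-3135/56) = I*√43890/28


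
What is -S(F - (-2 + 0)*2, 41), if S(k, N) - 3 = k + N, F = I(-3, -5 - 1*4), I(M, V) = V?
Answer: -39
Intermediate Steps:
F = -9 (F = -5 - 1*4 = -5 - 4 = -9)
S(k, N) = 3 + N + k (S(k, N) = 3 + (k + N) = 3 + (N + k) = 3 + N + k)
-S(F - (-2 + 0)*2, 41) = -(3 + 41 + (-9 - (-2 + 0)*2)) = -(3 + 41 + (-9 - (-2)*2)) = -(3 + 41 + (-9 - 1*(-4))) = -(3 + 41 + (-9 + 4)) = -(3 + 41 - 5) = -1*39 = -39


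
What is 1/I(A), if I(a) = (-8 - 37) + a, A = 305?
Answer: 1/260 ≈ 0.0038462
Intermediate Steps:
I(a) = -45 + a
1/I(A) = 1/(-45 + 305) = 1/260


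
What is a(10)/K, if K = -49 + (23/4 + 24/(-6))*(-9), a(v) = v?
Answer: -40/259 ≈ -0.15444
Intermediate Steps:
K = -259/4 (K = -49 + (23*(¼) + 24*(-⅙))*(-9) = -49 + (23/4 - 4)*(-9) = -49 + (7/4)*(-9) = -49 - 63/4 = -259/4 ≈ -64.750)
a(10)/K = 10/(-259/4) = 10*(-4/259) = -40/259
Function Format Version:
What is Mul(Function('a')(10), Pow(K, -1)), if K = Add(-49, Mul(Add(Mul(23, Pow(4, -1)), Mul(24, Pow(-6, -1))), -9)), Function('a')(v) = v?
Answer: Rational(-40, 259) ≈ -0.15444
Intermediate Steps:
K = Rational(-259, 4) (K = Add(-49, Mul(Add(Mul(23, Rational(1, 4)), Mul(24, Rational(-1, 6))), -9)) = Add(-49, Mul(Add(Rational(23, 4), -4), -9)) = Add(-49, Mul(Rational(7, 4), -9)) = Add(-49, Rational(-63, 4)) = Rational(-259, 4) ≈ -64.750)
Mul(Function('a')(10), Pow(K, -1)) = Mul(10, Pow(Rational(-259, 4), -1)) = Mul(10, Rational(-4, 259)) = Rational(-40, 259)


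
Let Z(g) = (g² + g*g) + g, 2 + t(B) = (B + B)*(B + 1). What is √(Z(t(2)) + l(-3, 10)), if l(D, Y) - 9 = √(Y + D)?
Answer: √(219 + √7) ≈ 14.888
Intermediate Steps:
t(B) = -2 + 2*B*(1 + B) (t(B) = -2 + (B + B)*(B + 1) = -2 + (2*B)*(1 + B) = -2 + 2*B*(1 + B))
Z(g) = g + 2*g² (Z(g) = (g² + g²) + g = 2*g² + g = g + 2*g²)
l(D, Y) = 9 + √(D + Y) (l(D, Y) = 9 + √(Y + D) = 9 + √(D + Y))
√(Z(t(2)) + l(-3, 10)) = √((-2 + 2*2 + 2*2²)*(1 + 2*(-2 + 2*2 + 2*2²)) + (9 + √(-3 + 10))) = √((-2 + 4 + 2*4)*(1 + 2*(-2 + 4 + 2*4)) + (9 + √7)) = √((-2 + 4 + 8)*(1 + 2*(-2 + 4 + 8)) + (9 + √7)) = √(10*(1 + 2*10) + (9 + √7)) = √(10*(1 + 20) + (9 + √7)) = √(10*21 + (9 + √7)) = √(210 + (9 + √7)) = √(219 + √7)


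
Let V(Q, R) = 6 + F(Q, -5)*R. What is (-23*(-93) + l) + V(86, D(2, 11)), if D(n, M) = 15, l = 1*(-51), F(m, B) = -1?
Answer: 2079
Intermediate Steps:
l = -51
V(Q, R) = 6 - R
(-23*(-93) + l) + V(86, D(2, 11)) = (-23*(-93) - 51) + (6 - 1*15) = (2139 - 51) + (6 - 15) = 2088 - 9 = 2079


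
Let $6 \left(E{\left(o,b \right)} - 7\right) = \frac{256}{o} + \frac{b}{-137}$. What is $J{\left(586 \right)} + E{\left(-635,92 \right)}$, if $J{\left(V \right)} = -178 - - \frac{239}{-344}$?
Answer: $- \frac{5143545893}{29926280} \approx -171.87$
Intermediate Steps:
$J{\left(V \right)} = - \frac{61471}{344}$ ($J{\left(V \right)} = -178 - \left(-239\right) \left(- \frac{1}{344}\right) = -178 - \frac{239}{344} = - \frac{61471}{344}$)
$E{\left(o,b \right)} = 7 - \frac{b}{822} + \frac{128}{3 o}$ ($E{\left(o,b \right)} = 7 + \frac{\frac{256}{o} + \frac{b}{-137}}{6} = 7 + \frac{\frac{256}{o} + b \left(- \frac{1}{137}\right)}{6} = 7 + \frac{\frac{256}{o} - \frac{b}{137}}{6} = 7 - \left(- \frac{128}{3 o} + \frac{b}{822}\right) = 7 - \frac{b}{822} + \frac{128}{3 o}$)
$J{\left(586 \right)} + E{\left(-635,92 \right)} = - \frac{61471}{344} + \frac{35072 - - 635 \left(-5754 + 92\right)}{822 \left(-635\right)} = - \frac{61471}{344} + \frac{1}{822} \left(- \frac{1}{635}\right) \left(35072 - \left(-635\right) \left(-5662\right)\right) = - \frac{61471}{344} + \frac{1}{822} \left(- \frac{1}{635}\right) \left(35072 - 3595370\right) = - \frac{61471}{344} + \frac{1}{822} \left(- \frac{1}{635}\right) \left(-3560298\right) = - \frac{61471}{344} + \frac{593383}{86995} = - \frac{5143545893}{29926280}$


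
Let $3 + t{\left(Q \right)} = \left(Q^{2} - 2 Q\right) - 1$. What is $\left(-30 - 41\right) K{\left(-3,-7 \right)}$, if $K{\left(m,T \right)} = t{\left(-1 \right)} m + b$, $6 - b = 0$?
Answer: $-639$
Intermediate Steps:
$b = 6$ ($b = 6 - 0 = 6 + 0 = 6$)
$t{\left(Q \right)} = -4 + Q^{2} - 2 Q$ ($t{\left(Q \right)} = -3 - \left(1 - Q^{2} + 2 Q\right) = -4 + Q^{2} - 2 Q$)
$K{\left(m,T \right)} = 6 - m$ ($K{\left(m,T \right)} = \left(-4 + \left(-1\right)^{2} - -2\right) m + 6 = \left(-4 + 1 + 2\right) m + 6 = - m + 6 = 6 - m$)
$\left(-30 - 41\right) K{\left(-3,-7 \right)} = \left(-30 - 41\right) \left(6 - -3\right) = - 71 \left(6 + 3\right) = \left(-71\right) 9 = -639$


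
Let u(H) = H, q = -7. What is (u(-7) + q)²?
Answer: 196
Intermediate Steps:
(u(-7) + q)² = (-7 - 7)² = (-14)² = 196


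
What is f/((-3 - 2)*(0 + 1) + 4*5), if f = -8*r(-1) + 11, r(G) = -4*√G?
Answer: 11/15 + 32*I/15 ≈ 0.73333 + 2.1333*I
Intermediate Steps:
f = 11 + 32*I (f = -(-32)*√(-1) + 11 = -(-32)*I + 11 = 32*I + 11 = 11 + 32*I ≈ 11.0 + 32.0*I)
f/((-3 - 2)*(0 + 1) + 4*5) = (11 + 32*I)/((-3 - 2)*(0 + 1) + 4*5) = (11 + 32*I)/(-5*1 + 20) = (11 + 32*I)/(-5 + 20) = (11 + 32*I)/15 = 11/15 + 32*I/15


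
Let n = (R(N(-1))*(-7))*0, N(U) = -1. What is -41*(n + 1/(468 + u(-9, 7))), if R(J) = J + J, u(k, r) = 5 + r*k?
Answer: -1/10 ≈ -0.10000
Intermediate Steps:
u(k, r) = 5 + k*r
R(J) = 2*J
n = 0 (n = ((2*(-1))*(-7))*0 = -2*(-7)*0 = 14*0 = 0)
-41*(n + 1/(468 + u(-9, 7))) = -41*(0 + 1/(468 + (5 - 9*7))) = -41*(0 + 1/(468 + (5 - 63))) = -41*(0 + 1/(468 - 58)) = -41*(0 + 1/410) = -41*1/410 = -1/10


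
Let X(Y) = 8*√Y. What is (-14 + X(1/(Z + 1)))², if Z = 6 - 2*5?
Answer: 524/3 - 224*I*√3/3 ≈ 174.67 - 129.33*I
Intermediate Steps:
Z = -4 (Z = 6 - 10 = -4)
(-14 + X(1/(Z + 1)))² = (-14 + 8*√(1/(-4 + 1)))² = (-14 + 8*√(1/(-3)))² = (-14 + 8*√(-⅓))² = (-14 + 8*(I*√3/3))² = (-14 + 8*I*√3/3)²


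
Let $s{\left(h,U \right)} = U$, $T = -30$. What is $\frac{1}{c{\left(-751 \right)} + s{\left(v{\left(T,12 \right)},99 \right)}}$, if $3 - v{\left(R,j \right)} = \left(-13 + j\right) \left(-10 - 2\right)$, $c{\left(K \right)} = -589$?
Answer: $- \frac{1}{490} \approx -0.0020408$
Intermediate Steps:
$v{\left(R,j \right)} = -153 + 12 j$ ($v{\left(R,j \right)} = 3 - \left(-13 + j\right) \left(-10 - 2\right) = 3 - \left(-13 + j\right) \left(-12\right) = 3 - \left(156 - 12 j\right) = 3 + \left(-156 + 12 j\right) = -153 + 12 j$)
$\frac{1}{c{\left(-751 \right)} + s{\left(v{\left(T,12 \right)},99 \right)}} = \frac{1}{-589 + 99} = \frac{1}{-490} = - \frac{1}{490}$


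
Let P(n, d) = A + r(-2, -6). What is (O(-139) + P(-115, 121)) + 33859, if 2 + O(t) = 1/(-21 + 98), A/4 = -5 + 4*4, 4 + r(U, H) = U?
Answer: 2609916/77 ≈ 33895.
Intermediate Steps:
r(U, H) = -4 + U
A = 44 (A = 4*(-5 + 4*4) = 4*(-5 + 16) = 4*11 = 44)
O(t) = -153/77 (O(t) = -2 + 1/(-21 + 98) = -2 + 1/77 = -153/77)
P(n, d) = 38 (P(n, d) = 44 + (-4 - 2) = 44 - 6 = 38)
(O(-139) + P(-115, 121)) + 33859 = (-153/77 + 38) + 33859 = 2773/77 + 33859 = 2609916/77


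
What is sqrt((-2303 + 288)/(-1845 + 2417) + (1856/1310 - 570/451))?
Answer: I*sqrt(9721053465)/53710 ≈ 1.8357*I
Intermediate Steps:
sqrt((-2303 + 288)/(-1845 + 2417) + (1856/1310 - 570/451)) = sqrt(-2015/572 + (1856*(1/1310) - 570*1/451)) = sqrt(-2015*1/572 + (928/655 - 570/451)) = sqrt(-155/44 + 45178/295405) = sqrt(-361983/107420) = I*sqrt(9721053465)/53710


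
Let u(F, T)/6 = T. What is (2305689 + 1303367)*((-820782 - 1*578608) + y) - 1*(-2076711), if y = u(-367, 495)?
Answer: -5039755902809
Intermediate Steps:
u(F, T) = 6*T
y = 2970 (y = 6*495 = 2970)
(2305689 + 1303367)*((-820782 - 1*578608) + y) - 1*(-2076711) = (2305689 + 1303367)*((-820782 - 1*578608) + 2970) - 1*(-2076711) = 3609056*((-820782 - 578608) + 2970) + 2076711 = 3609056*(-1399390 + 2970) + 2076711 = 3609056*(-1396420) + 2076711 = -5039757979520 + 2076711 = -5039755902809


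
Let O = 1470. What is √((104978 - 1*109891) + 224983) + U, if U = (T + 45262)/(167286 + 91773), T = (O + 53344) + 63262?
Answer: 54446/86353 + √220070 ≈ 469.75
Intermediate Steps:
T = 118076 (T = (1470 + 53344) + 63262 = 54814 + 63262 = 118076)
U = 54446/86353 (U = (118076 + 45262)/(167286 + 91773) = 163338/259059 = 163338*(1/259059) = 54446/86353 ≈ 0.63050)
√((104978 - 1*109891) + 224983) + U = √((104978 - 1*109891) + 224983) + 54446/86353 = √((104978 - 109891) + 224983) + 54446/86353 = √(-4913 + 224983) + 54446/86353 = √220070 + 54446/86353 = 54446/86353 + √220070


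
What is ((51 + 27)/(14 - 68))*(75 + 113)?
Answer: -2444/9 ≈ -271.56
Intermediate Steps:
((51 + 27)/(14 - 68))*(75 + 113) = (78/(-54))*188 = (78*(-1/54))*188 = -13/9*188 = -2444/9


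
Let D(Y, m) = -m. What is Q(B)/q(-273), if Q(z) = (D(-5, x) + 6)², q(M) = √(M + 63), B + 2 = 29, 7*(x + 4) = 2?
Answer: -2312*I*√210/5145 ≈ -6.512*I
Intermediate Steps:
x = -26/7 (x = -4 + (⅐)*2 = -4 + 2/7 = -26/7 ≈ -3.7143)
B = 27 (B = -2 + 29 = 27)
q(M) = √(63 + M)
Q(z) = 4624/49 (Q(z) = (-1*(-26/7) + 6)² = (26/7 + 6)² = (68/7)² = 4624/49)
Q(B)/q(-273) = 4624/(49*(√(63 - 273))) = 4624/(49*(√(-210))) = 4624/(49*((I*√210))) = 4624*(-I*√210/210)/49 = -2312*I*√210/5145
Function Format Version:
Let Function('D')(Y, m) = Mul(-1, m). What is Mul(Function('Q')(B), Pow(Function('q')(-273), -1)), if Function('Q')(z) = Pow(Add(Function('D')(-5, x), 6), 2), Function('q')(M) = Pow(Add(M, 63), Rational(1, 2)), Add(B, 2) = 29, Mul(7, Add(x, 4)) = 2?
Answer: Mul(Rational(-2312, 5145), I, Pow(210, Rational(1, 2))) ≈ Mul(-6.5120, I)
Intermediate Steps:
x = Rational(-26, 7) (x = Add(-4, Mul(Rational(1, 7), 2)) = Add(-4, Rational(2, 7)) = Rational(-26, 7) ≈ -3.7143)
B = 27 (B = Add(-2, 29) = 27)
Function('q')(M) = Pow(Add(63, M), Rational(1, 2))
Function('Q')(z) = Rational(4624, 49) (Function('Q')(z) = Pow(Add(Mul(-1, Rational(-26, 7)), 6), 2) = Pow(Add(Rational(26, 7), 6), 2) = Pow(Rational(68, 7), 2) = Rational(4624, 49))
Mul(Function('Q')(B), Pow(Function('q')(-273), -1)) = Mul(Rational(4624, 49), Pow(Pow(Add(63, -273), Rational(1, 2)), -1)) = Mul(Rational(4624, 49), Pow(Pow(-210, Rational(1, 2)), -1)) = Mul(Rational(4624, 49), Pow(Mul(I, Pow(210, Rational(1, 2))), -1)) = Mul(Rational(4624, 49), Mul(Rational(-1, 210), I, Pow(210, Rational(1, 2)))) = Mul(Rational(-2312, 5145), I, Pow(210, Rational(1, 2)))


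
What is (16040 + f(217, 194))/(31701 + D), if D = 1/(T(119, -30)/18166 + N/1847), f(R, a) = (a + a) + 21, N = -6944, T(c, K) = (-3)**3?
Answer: 2075774531277/4000460606071 ≈ 0.51888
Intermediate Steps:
T(c, K) = -27
f(R, a) = 21 + 2*a (f(R, a) = 2*a + 21 = 21 + 2*a)
D = -33552602/126194573 (D = 1/(-27/18166 - 6944/1847) = 1/(-126194573/33552602) = -33552602/126194573 ≈ -0.26588)
(16040 + f(217, 194))/(31701 + D) = (16040 + (21 + 2*194))/(31701 - 33552602/126194573) = (16040 + (21 + 388))/(4000460606071/126194573) = (16040 + 409)*(126194573/4000460606071) = 16449*(126194573/4000460606071) = 2075774531277/4000460606071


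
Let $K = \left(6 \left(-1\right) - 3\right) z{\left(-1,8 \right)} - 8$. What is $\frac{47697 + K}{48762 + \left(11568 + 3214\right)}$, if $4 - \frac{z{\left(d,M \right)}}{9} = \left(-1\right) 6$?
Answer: $\frac{46879}{63544} \approx 0.73774$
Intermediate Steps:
$z{\left(d,M \right)} = 90$ ($z{\left(d,M \right)} = 36 - 9 \left(\left(-1\right) 6\right) = 36 - -54 = 36 + 54 = 90$)
$K = -818$ ($K = \left(6 \left(-1\right) - 3\right) 90 - 8 = \left(-6 - 3\right) 90 - 8 = \left(-9\right) 90 - 8 = -810 - 8 = -818$)
$\frac{47697 + K}{48762 + \left(11568 + 3214\right)} = \frac{47697 - 818}{48762 + \left(11568 + 3214\right)} = \frac{46879}{48762 + 14782} = \frac{46879}{63544}$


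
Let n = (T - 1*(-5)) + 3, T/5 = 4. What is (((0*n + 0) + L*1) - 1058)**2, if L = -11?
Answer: 1142761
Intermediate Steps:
T = 20 (T = 5*4 = 20)
n = 28 (n = (20 - 1*(-5)) + 3 = (20 + 5) + 3 = 25 + 3 = 28)
(((0*n + 0) + L*1) - 1058)**2 = (((0*28 + 0) - 11*1) - 1058)**2 = (((0 + 0) - 11) - 1058)**2 = ((0 - 11) - 1058)**2 = (-11 - 1058)**2 = (-1069)**2 = 1142761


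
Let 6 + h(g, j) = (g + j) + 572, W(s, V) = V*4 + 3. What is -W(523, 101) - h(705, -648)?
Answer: -1030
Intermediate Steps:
W(s, V) = 3 + 4*V (W(s, V) = 4*V + 3 = 3 + 4*V)
h(g, j) = 566 + g + j (h(g, j) = -6 + ((g + j) + 572) = -6 + (572 + g + j) = 566 + g + j)
-W(523, 101) - h(705, -648) = -(3 + 4*101) - (566 + 705 - 648) = -(3 + 404) - 1*623 = -1*407 - 623 = -407 - 623 = -1030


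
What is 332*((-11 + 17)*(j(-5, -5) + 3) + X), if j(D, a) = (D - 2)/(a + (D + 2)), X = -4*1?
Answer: 6391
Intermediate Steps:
X = -4
j(D, a) = (-2 + D)/(2 + D + a) (j(D, a) = (-2 + D)/(a + (2 + D)) = (-2 + D)/(2 + D + a))
332*((-11 + 17)*(j(-5, -5) + 3) + X) = 332*((-11 + 17)*((-2 - 5)/(2 - 5 - 5) + 3) - 4) = 332*(6*(-7/(-8) + 3) - 4) = 332*(6*(-⅛*(-7) + 3) - 4) = 332*(6*(7/8 + 3) - 4) = 332*(6*(31/8) - 4) = 332*(93/4 - 4) = 332*(77/4) = 6391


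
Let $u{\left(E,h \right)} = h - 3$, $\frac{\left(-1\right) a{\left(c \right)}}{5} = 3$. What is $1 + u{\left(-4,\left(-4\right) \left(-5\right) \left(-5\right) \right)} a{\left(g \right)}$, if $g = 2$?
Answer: $1546$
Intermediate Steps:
$a{\left(c \right)} = -15$ ($a{\left(c \right)} = \left(-5\right) 3 = -15$)
$u{\left(E,h \right)} = -3 + h$
$1 + u{\left(-4,\left(-4\right) \left(-5\right) \left(-5\right) \right)} a{\left(g \right)} = 1 + \left(-3 + \left(-4\right) \left(-5\right) \left(-5\right)\right) \left(-15\right) = 1 + \left(-3 + 20 \left(-5\right)\right) \left(-15\right) = 1 + \left(-3 - 100\right) \left(-15\right) = 1 - -1545 = 1 + 1545 = 1546$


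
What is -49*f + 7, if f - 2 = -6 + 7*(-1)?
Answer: 546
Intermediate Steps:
f = -11 (f = 2 + (-6 + 7*(-1)) = 2 + (-6 - 7) = 2 - 13 = -11)
-49*f + 7 = -49*(-11) + 7 = 539 + 7 = 546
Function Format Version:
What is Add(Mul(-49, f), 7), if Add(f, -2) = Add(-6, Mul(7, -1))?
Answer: 546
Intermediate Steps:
f = -11 (f = Add(2, Add(-6, Mul(7, -1))) = Add(2, Add(-6, -7)) = Add(2, -13) = -11)
Add(Mul(-49, f), 7) = Add(Mul(-49, -11), 7) = Add(539, 7) = 546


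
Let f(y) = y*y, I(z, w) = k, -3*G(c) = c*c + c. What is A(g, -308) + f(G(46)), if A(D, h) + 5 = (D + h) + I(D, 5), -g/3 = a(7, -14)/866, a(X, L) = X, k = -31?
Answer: 4045213979/7794 ≈ 5.1902e+5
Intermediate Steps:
G(c) = -c/3 - c**2/3 (G(c) = -(c*c + c)/3 = -(c**2 + c)/3 = -(c + c**2)/3 = -c/3 - c**2/3)
g = -21/866 ≈ -0.024249
I(z, w) = -31
A(D, h) = -36 + D + h (A(D, h) = -5 + ((D + h) - 31) = -5 + (-31 + D + h) = -36 + D + h)
f(y) = y**2
A(g, -308) + f(G(46)) = (-36 - 21/866 - 308) + (-1/3*46*(1 + 46))**2 = -297925/866 + (-1/3*46*47)**2 = -297925/866 + (-2162/3)**2 = -297925/866 + 4674244/9 = 4045213979/7794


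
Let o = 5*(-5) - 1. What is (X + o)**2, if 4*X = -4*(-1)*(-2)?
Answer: 784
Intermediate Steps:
o = -26 (o = -25 - 1 = -26)
X = -2 (X = (-4*(-1)*(-2))/4 = (4*(-2))/4 = (1/4)*(-8) = -2)
(X + o)**2 = (-2 - 26)**2 = (-28)**2 = 784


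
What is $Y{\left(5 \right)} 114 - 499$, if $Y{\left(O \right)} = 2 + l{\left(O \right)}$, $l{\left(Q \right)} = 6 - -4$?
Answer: $869$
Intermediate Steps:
$l{\left(Q \right)} = 10$ ($l{\left(Q \right)} = 6 + 4 = 10$)
$Y{\left(O \right)} = 12$ ($Y{\left(O \right)} = 2 + 10 = 12$)
$Y{\left(5 \right)} 114 - 499 = 12 \cdot 114 - 499 = 1368 - 499 = 869$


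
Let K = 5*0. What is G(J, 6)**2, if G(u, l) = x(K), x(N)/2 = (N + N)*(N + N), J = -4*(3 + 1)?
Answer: 0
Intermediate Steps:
J = -16 (J = -4*4 = -16)
K = 0
x(N) = 8*N**2 (x(N) = 2*((N + N)*(N + N)) = 2*((2*N)*(2*N)) = 2*(4*N**2) = 8*N**2)
G(u, l) = 0 (G(u, l) = 8*0**2 = 8*0 = 0)
G(J, 6)**2 = 0**2 = 0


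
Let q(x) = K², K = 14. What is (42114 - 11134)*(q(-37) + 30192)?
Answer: 941420240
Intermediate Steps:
q(x) = 196 (q(x) = 14² = 196)
(42114 - 11134)*(q(-37) + 30192) = (42114 - 11134)*(196 + 30192) = 30980*30388 = 941420240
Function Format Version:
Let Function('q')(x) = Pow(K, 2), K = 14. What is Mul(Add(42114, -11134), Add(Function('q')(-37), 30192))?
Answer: 941420240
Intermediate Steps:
Function('q')(x) = 196 (Function('q')(x) = Pow(14, 2) = 196)
Mul(Add(42114, -11134), Add(Function('q')(-37), 30192)) = Mul(Add(42114, -11134), Add(196, 30192)) = Mul(30980, 30388) = 941420240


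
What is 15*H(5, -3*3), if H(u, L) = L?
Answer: -135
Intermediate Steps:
15*H(5, -3*3) = 15*(-3*3) = 15*(-9) = -135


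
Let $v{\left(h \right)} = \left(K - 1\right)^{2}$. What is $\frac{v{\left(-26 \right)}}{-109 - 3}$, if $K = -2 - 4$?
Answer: $- \frac{7}{16} \approx -0.4375$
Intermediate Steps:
$K = -6$ ($K = -2 - 4 = -6$)
$v{\left(h \right)} = 49$ ($v{\left(h \right)} = \left(-6 - 1\right)^{2} = \left(-7\right)^{2} = 49$)
$\frac{v{\left(-26 \right)}}{-109 - 3} = \frac{49}{-109 - 3} = \frac{49}{-112} = 49 \left(- \frac{1}{112}\right) = - \frac{7}{16}$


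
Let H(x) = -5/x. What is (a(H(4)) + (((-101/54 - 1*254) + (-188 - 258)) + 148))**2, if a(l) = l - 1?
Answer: 3607323721/11664 ≈ 3.0927e+5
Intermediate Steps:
a(l) = -1 + l
(a(H(4)) + (((-101/54 - 1*254) + (-188 - 258)) + 148))**2 = ((-1 - 5/4) + (((-101/54 - 1*254) + (-188 - 258)) + 148))**2 = ((-1 - 5*1/4) + (((-101*1/54 - 254) - 446) + 148))**2 = ((-1 - 5/4) + (((-101/54 - 254) - 446) + 148))**2 = (-9/4 + ((-13817/54 - 446) + 148))**2 = (-9/4 + (-37901/54 + 148))**2 = (-9/4 - 29909/54)**2 = (-60061/108)**2 = 3607323721/11664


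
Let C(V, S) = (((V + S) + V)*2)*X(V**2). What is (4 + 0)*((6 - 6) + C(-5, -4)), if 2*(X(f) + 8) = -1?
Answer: 952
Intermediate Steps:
X(f) = -17/2 (X(f) = -8 + (1/2)*(-1) = -8 - 1/2 = -17/2)
C(V, S) = -34*V - 17*S (C(V, S) = (((V + S) + V)*2)*(-17/2) = (((S + V) + V)*2)*(-17/2) = ((S + 2*V)*2)*(-17/2) = (2*S + 4*V)*(-17/2) = -34*V - 17*S)
(4 + 0)*((6 - 6) + C(-5, -4)) = (4 + 0)*((6 - 6) + (-34*(-5) - 17*(-4))) = 4*(0 + (170 + 68)) = 4*(0 + 238) = 4*238 = 952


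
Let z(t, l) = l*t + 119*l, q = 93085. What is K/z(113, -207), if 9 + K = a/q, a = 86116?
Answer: 751649/4470314040 ≈ 0.00016814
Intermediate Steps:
z(t, l) = 119*l + l*t
K = -751649/93085 (K = -9 + 86116/93085 = -751649/93085 ≈ -8.0749)
K/z(113, -207) = -751649*(-1/(207*(119 + 113)))/93085 = -751649/(93085*((-207*232))) = -751649/93085/(-48024) = -751649/93085*(-1/48024) = 751649/4470314040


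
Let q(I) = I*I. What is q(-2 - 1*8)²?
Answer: 10000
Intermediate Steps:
q(I) = I²
q(-2 - 1*8)² = ((-2 - 1*8)²)² = ((-2 - 8)²)² = ((-10)²)² = 100² = 10000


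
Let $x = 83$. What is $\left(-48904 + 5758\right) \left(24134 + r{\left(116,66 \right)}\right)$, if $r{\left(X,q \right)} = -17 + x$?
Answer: $-1044133200$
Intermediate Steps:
$r{\left(X,q \right)} = 66$ ($r{\left(X,q \right)} = -17 + 83 = 66$)
$\left(-48904 + 5758\right) \left(24134 + r{\left(116,66 \right)}\right) = \left(-48904 + 5758\right) \left(24134 + 66\right) = \left(-43146\right) 24200 = -1044133200$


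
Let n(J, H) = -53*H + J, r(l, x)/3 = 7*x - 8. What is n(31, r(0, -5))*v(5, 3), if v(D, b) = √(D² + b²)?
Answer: 6868*√34 ≈ 40047.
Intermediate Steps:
r(l, x) = -24 + 21*x (r(l, x) = 3*(7*x - 8) = 3*(-8 + 7*x) = -24 + 21*x)
n(J, H) = J - 53*H
n(31, r(0, -5))*v(5, 3) = (31 - 53*(-24 + 21*(-5)))*√(5² + 3²) = (31 - 53*(-24 - 105))*√(25 + 9) = (31 - 53*(-129))*√34 = (31 + 6837)*√34 = 6868*√34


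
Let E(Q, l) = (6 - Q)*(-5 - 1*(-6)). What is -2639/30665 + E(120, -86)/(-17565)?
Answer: -571443/7181743 ≈ -0.079569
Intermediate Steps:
E(Q, l) = 6 - Q (E(Q, l) = (6 - Q)*(-5 + 6) = (6 - Q)*1 = 6 - Q)
-2639/30665 + E(120, -86)/(-17565) = -2639/30665 + (6 - 1*120)/(-17565) = -2639*1/30665 + (6 - 120)*(-1/17565) = -2639/30665 - 114*(-1/17565) = -2639/30665 + 38/5855 = -571443/7181743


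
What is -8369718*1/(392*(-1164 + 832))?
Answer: 597837/9296 ≈ 64.311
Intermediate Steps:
-8369718*1/(392*(-1164 + 832)) = -8369718/((-332*392)) = -8369718/(-130144) = -8369718*(-1/130144) = 597837/9296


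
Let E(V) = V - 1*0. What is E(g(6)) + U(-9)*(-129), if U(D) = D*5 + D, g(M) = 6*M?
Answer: 7002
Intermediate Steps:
U(D) = 6*D (U(D) = 5*D + D = 6*D)
E(V) = V (E(V) = V + 0 = V)
E(g(6)) + U(-9)*(-129) = 6*6 + (6*(-9))*(-129) = 36 - 54*(-129) = 36 + 6966 = 7002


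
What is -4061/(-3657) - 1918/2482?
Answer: 1532638/4538337 ≈ 0.33771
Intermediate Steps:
-4061/(-3657) - 1918/2482 = -4061*(-1/3657) - 1918*1/2482 = 4061/3657 - 959/1241 = 1532638/4538337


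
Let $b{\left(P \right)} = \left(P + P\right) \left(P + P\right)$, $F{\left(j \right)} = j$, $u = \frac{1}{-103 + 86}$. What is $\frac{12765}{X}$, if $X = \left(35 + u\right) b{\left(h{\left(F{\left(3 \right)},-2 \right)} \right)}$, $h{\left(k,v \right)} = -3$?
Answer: $\frac{72335}{7128} \approx 10.148$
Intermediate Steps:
$u = - \frac{1}{17}$ ($u = \frac{1}{-17} = - \frac{1}{17} \approx -0.058824$)
$b{\left(P \right)} = 4 P^{2}$ ($b{\left(P \right)} = 2 P 2 P = 4 P^{2}$)
$X = \frac{21384}{17}$ ($X = \left(35 - \frac{1}{17}\right) 4 \left(-3\right)^{2} = \frac{594 \cdot 4 \cdot 9}{17} = \frac{594}{17} \cdot 36 = \frac{21384}{17} \approx 1257.9$)
$\frac{12765}{X} = \frac{12765}{\frac{21384}{17}} = 12765 \cdot \frac{17}{21384} = \frac{72335}{7128}$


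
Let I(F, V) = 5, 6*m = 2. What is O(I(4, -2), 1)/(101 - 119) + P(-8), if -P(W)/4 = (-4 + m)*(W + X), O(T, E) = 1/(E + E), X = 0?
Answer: -4225/36 ≈ -117.36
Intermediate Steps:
m = 1/3 (m = (1/6)*2 = 1/3 ≈ 0.33333)
O(T, E) = 1/(2*E)
P(W) = 44*W/3 (P(W) = -4*(-4 + 1/3)*(W + 0) = -(-44)*W/3 = 44*W/3)
O(I(4, -2), 1)/(101 - 119) + P(-8) = ((1/2)/1)/(101 - 119) + (44/3)*(-8) = ((1/2)*1)/(-18) - 352/3 = -1/18*1/2 - 352/3 = -1/36 - 352/3 = -4225/36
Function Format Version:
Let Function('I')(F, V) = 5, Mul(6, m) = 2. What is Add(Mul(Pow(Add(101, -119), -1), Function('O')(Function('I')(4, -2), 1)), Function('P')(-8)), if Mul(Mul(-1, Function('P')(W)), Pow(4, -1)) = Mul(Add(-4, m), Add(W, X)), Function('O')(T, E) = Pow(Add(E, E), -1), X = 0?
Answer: Rational(-4225, 36) ≈ -117.36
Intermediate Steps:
m = Rational(1, 3) (m = Mul(Rational(1, 6), 2) = Rational(1, 3) ≈ 0.33333)
Function('O')(T, E) = Mul(Rational(1, 2), Pow(E, -1)) (Function('O')(T, E) = Pow(Mul(2, E), -1) = Mul(Rational(1, 2), Pow(E, -1)))
Function('P')(W) = Mul(Rational(44, 3), W) (Function('P')(W) = Mul(-4, Mul(Add(-4, Rational(1, 3)), Add(W, 0))) = Mul(-4, Mul(Rational(-11, 3), W)) = Mul(Rational(44, 3), W))
Add(Mul(Pow(Add(101, -119), -1), Function('O')(Function('I')(4, -2), 1)), Function('P')(-8)) = Add(Mul(Pow(Add(101, -119), -1), Mul(Rational(1, 2), Pow(1, -1))), Mul(Rational(44, 3), -8)) = Add(Mul(Pow(-18, -1), Mul(Rational(1, 2), 1)), Rational(-352, 3)) = Add(Mul(Rational(-1, 18), Rational(1, 2)), Rational(-352, 3)) = Add(Rational(-1, 36), Rational(-352, 3)) = Rational(-4225, 36)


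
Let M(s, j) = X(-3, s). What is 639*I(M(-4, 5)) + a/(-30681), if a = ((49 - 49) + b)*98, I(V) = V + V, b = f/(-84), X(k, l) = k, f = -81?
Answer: -3734319/974 ≈ -3834.0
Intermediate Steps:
M(s, j) = -3
b = 27/28 (b = -81/(-84) = -81*(-1/84) = 27/28 ≈ 0.96429)
I(V) = 2*V
a = 189/2 (a = ((49 - 49) + 27/28)*98 = (0 + 27/28)*98 = (27/28)*98 = 189/2 ≈ 94.500)
639*I(M(-4, 5)) + a/(-30681) = 639*(2*(-3)) + (189/2)/(-30681) = 639*(-6) + (189/2)*(-1/30681) = -3834 - 3/974 = -3734319/974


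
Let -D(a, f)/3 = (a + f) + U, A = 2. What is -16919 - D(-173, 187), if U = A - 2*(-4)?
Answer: -16847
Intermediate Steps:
U = 10 (U = 2 - 2*(-4) = 2 + 8 = 10)
D(a, f) = -30 - 3*a - 3*f (D(a, f) = -3*((a + f) + 10) = -3*(10 + a + f) = -30 - 3*a - 3*f)
-16919 - D(-173, 187) = -16919 - (-30 - 3*(-173) - 3*187) = -16919 - (-30 + 519 - 561) = -16919 - 1*(-72) = -16919 + 72 = -16847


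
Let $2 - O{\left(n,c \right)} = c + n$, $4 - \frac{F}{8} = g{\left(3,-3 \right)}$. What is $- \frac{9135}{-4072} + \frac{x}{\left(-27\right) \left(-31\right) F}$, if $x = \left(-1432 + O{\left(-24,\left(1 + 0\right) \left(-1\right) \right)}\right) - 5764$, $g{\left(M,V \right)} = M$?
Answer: $\frac{1998487}{1704132} \approx 1.1727$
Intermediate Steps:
$F = 8$ ($F = 32 - 24 = 8$)
$O{\left(n,c \right)} = 2 - c - n$ ($O{\left(n,c \right)} = 2 - \left(c + n\right) = 2 - c - n$)
$x = -7169$ ($x = \left(-1432 - \left(-26 + \left(1 + 0\right) \left(-1\right)\right)\right) - 5764 = \left(-1432 + \left(2 - 1 \left(-1\right) + 24\right)\right) - 5764 = \left(-1432 + \left(2 - -1 + 24\right)\right) - 5764 = \left(-1432 + \left(2 + 1 + 24\right)\right) - 5764 = \left(-1432 + 27\right) - 5764 = -1405 - 5764 = -7169$)
$- \frac{9135}{-4072} + \frac{x}{\left(-27\right) \left(-31\right) F} = - \frac{9135}{-4072} - \frac{7169}{\left(-27\right) \left(-31\right) 8} = \left(-9135\right) \left(- \frac{1}{4072}\right) - \frac{7169}{837 \cdot 8} = \frac{9135}{4072} - \frac{7169}{6696} = \frac{1998487}{1704132}$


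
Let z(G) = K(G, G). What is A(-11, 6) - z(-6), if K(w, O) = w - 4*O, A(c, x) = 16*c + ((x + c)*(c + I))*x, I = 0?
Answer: 136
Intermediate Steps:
A(c, x) = 16*c + c*x*(c + x) (A(c, x) = 16*c + ((x + c)*(c + 0))*x = 16*c + ((c + x)*c)*x = 16*c + (c*(c + x))*x = 16*c + c*x*(c + x))
z(G) = -3*G (z(G) = G - 4*G = -3*G)
A(-11, 6) - z(-6) = -11*(16 + 6² - 11*6) - (-3)*(-6) = -11*(16 + 36 - 66) - 1*18 = -11*(-14) - 18 = 154 - 18 = 136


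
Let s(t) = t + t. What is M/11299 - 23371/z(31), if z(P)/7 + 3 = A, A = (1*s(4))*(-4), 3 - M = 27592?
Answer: 257309624/2768255 ≈ 92.950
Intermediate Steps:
M = -27589 (M = 3 - 1*27592 = 3 - 27592 = -27589)
s(t) = 2*t
A = -32 (A = (1*(2*4))*(-4) = (1*8)*(-4) = 8*(-4) = -32)
z(P) = -245 (z(P) = -21 + 7*(-32) = -21 - 224 = -245)
M/11299 - 23371/z(31) = -27589/11299 - 23371/(-245) = -27589*1/11299 - 23371*(-1/245) = -27589/11299 + 23371/245 = 257309624/2768255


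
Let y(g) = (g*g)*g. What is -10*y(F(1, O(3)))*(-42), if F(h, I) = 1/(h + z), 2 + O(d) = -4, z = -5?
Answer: -105/16 ≈ -6.5625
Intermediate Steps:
O(d) = -6 (O(d) = -2 - 4 = -6)
F(h, I) = 1/(-5 + h) (F(h, I) = 1/(h - 5) = 1/(-5 + h))
y(g) = g³ (y(g) = g²*g = g³)
-10*y(F(1, O(3)))*(-42) = -10/(-5 + 1)³*(-42) = -10*(1/(-4))³*(-42) = -10*(-¼)³*(-42) = -10*(-1/64)*(-42) = (5/32)*(-42) = -105/16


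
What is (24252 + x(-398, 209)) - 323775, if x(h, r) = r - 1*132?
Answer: -299446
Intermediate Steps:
x(h, r) = -132 + r (x(h, r) = r - 132 = -132 + r)
(24252 + x(-398, 209)) - 323775 = (24252 + (-132 + 209)) - 323775 = (24252 + 77) - 323775 = 24329 - 323775 = -299446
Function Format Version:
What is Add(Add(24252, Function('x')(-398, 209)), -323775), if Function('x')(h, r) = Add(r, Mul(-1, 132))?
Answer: -299446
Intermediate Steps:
Function('x')(h, r) = Add(-132, r) (Function('x')(h, r) = Add(r, -132) = Add(-132, r))
Add(Add(24252, Function('x')(-398, 209)), -323775) = Add(Add(24252, Add(-132, 209)), -323775) = Add(Add(24252, 77), -323775) = Add(24329, -323775) = -299446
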